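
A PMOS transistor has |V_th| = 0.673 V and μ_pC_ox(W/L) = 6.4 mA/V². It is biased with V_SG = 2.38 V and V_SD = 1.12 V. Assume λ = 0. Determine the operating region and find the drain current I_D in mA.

Triode; I_D = 8.22 mA

V_ov = V_SG − |V_th| = 2.38 − 0.673 = 1.71 V.
Since V_SD = 1.12 V < V_ov = 1.71 V, the device is in the triode region.
I_D = k_p [V_ov · V_SD − ½ V_SD²] = 6.4 × [1.71 × 1.12 − 0.5 × 1.12²] = 8.22 mA.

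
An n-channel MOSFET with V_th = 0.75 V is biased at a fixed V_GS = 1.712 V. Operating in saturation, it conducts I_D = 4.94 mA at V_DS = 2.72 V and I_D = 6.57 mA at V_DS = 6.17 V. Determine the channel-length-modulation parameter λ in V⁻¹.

With V_GS fixed, I_D ∝ (1 + λ V_DS) in saturation, so I_D2/I_D1 = (1 + λ V_DS2)/(1 + λ V_DS1).
6.57/4.94 = 1.33 = (1 + 6.17 λ)/(1 + 2.72 λ).
Solving: λ (I_D1 V_DS2 − I_D2 V_DS1) = I_D2 − I_D1, so λ = (6.57 − 4.94) / (4.94 × 6.17 − 6.57 × 2.72) = 1.63 / 12.6 = 0.129 V⁻¹.

λ = 0.129 V⁻¹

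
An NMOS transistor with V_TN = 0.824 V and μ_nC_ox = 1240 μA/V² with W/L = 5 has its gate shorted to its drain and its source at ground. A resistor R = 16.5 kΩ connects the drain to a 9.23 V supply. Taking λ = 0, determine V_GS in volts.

V_GS = 1.22 V

With gate tied to drain, V_GS = V_DS ≥ V_GS − V_TN, so the device is in saturation.
k_n = μ_nC_ox · (W/L) = 6.2 mA/V².
KCL at the drain: ½ k_n (V_GS − V_TN)² = (V_DD − V_GS)/R.
Let x = V_GS − 0.824. Then 51.1 x² + x − 8.406 = 0, giving x = 0.396 V (positive root), so V_GS = 1.22 V.
I_D = (V_DD − V_GS)/R = (9.23 − 1.22) / 16.5 = 0.485 mA.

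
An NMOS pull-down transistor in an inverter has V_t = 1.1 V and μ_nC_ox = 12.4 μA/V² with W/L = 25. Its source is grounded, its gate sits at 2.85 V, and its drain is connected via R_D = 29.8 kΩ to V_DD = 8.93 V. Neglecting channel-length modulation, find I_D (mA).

I_D = 0.279 mA

V_GS = V_G = 2.85 V, so V_ov = 2.85 − 1.1 = 1.75 V.
k_n = μ_nC_ox · (W/L) = 0.31 mA/V².
Assume saturation: I_D = ½ k_n V_ov² = 0.5 × 0.31 × 1.75² = 0.475 mA, giving V_DS = V_DD − I_D R_D = 8.93 − 0.475 × 29.8 = -5.22 V.
But -5.22 V < V_ov = 1.75 V, so the device is actually in triode.
In triode I_D = k_n[V_ov V_DS − ½ V_DS²] and I_D = (V_DD − V_DS)/R_D. Equating: 4.62 V_DS² − 17.17 V_DS + 8.93 = 0, giving V_DS = 0.625 V (the root below V_ov).
I_D = (8.93 − 0.625) / 29.8 = 0.279 mA.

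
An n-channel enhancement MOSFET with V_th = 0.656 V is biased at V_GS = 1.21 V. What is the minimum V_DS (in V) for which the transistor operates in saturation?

V_DS,sat = 0.554 V

The boundary between triode and saturation is V_DS = V_GS − V_th = V_ov.
V_ov = 1.21 − 0.656 = 0.554 V.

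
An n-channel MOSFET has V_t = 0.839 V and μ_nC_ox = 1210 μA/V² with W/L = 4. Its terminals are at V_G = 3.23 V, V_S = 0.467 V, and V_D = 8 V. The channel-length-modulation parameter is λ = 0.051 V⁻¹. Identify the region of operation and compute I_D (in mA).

V_GS = V_G − V_S = 3.23 − 0.467 = 2.76 V; V_DS = V_D − V_S = 8 − 0.467 = 7.53 V.
k_n = μ_nC_ox · (W/L) = 4.84 mA/V².
V_ov = V_GS − V_t = 2.76 − 0.839 = 1.92 V.
Since V_DS = 7.53 V ≥ V_ov = 1.92 V, the device is in saturation.
I_D = ½ k_n V_ov² (1 + λ V_DS) = 0.5 × 4.84 × 1.92² × (1 + 0.051 × 7.53) = 12.4 mA.

Saturation; I_D = 12.4 mA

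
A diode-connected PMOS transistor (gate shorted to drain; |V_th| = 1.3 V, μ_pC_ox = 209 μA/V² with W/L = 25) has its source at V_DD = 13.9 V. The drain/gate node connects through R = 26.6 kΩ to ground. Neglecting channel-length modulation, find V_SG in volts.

With gate tied to drain, V_SG = V_SD ≥ V_SG − |V_th|, so the device is in saturation.
k_p = μ_pC_ox · (W/L) = 5.225 mA/V².
KCL at the drain: ½ k_p (V_SG − |V_th|)² = (V_DD − V_SG)/R.
Let x = V_SG − 1.3. Then 69.5 x² + x − 12.6 = 0, giving x = 0.419 V (positive root), so V_SG = 1.72 V.
I_D = (V_DD − V_SG)/R = (13.9 − 1.72) / 26.6 = 0.458 mA.

V_SG = 1.72 V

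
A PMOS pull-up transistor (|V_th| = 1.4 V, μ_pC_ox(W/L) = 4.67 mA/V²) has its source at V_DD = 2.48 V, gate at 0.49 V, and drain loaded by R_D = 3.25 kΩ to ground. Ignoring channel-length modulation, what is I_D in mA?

V_SG = V_DD − V_G = 2.48 − 0.49 = 1.99 V, so V_ov = 1.99 − 1.4 = 0.59 V.
Assume saturation: I_D = ½ k_p V_ov² = 0.5 × 4.67 × 0.59² = 0.813 mA, giving V_SD = V_DD − I_D R_D = 2.48 − 0.813 × 3.25 = -0.162 V.
But -0.162 V < V_ov = 0.59 V, so the device is actually in triode.
In triode I_D = k_p[V_ov V_SD − ½ V_SD²] and I_D = (V_DD − V_SD)/R_D. Equating: 7.59 V_SD² − 9.955 V_SD + 2.48 = 0, giving V_SD = 0.334 V (the root below V_ov).
I_D = (2.48 − 0.334) / 3.25 = 0.66 mA.

I_D = 0.660 mA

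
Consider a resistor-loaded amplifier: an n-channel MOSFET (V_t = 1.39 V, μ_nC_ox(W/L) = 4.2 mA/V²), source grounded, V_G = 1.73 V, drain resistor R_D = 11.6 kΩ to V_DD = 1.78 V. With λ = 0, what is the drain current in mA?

I_D = 0.143 mA

V_GS = V_G = 1.73 V, so V_ov = 1.73 − 1.39 = 0.34 V.
Assume saturation: I_D = ½ k_n V_ov² = 0.5 × 4.2 × 0.34² = 0.243 mA, giving V_DS = V_DD − I_D R_D = 1.78 − 0.243 × 11.6 = -1.04 V.
But -1.04 V < V_ov = 0.34 V, so the device is actually in triode.
In triode I_D = k_n[V_ov V_DS − ½ V_DS²] and I_D = (V_DD − V_DS)/R_D. Equating: 24.4 V_DS² − 17.56 V_DS + 1.78 = 0, giving V_DS = 0.122 V (the root below V_ov).
I_D = (1.78 − 0.122) / 11.6 = 0.143 mA.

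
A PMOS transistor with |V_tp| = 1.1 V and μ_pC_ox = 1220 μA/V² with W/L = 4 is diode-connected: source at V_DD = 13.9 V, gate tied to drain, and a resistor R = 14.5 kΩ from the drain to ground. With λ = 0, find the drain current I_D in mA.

I_D = 0.842 mA

With gate tied to drain, V_SG = V_SD ≥ V_SG − |V_tp|, so the device is in saturation.
k_p = μ_pC_ox · (W/L) = 4.88 mA/V².
KCL at the drain: ½ k_p (V_SG − |V_tp|)² = (V_DD − V_SG)/R.
Let x = V_SG − 1.1. Then 35.4 x² + x − 12.8 = 0, giving x = 0.588 V (positive root), so V_SG = 1.69 V.
I_D = (V_DD − V_SG)/R = (13.9 − 1.69) / 14.5 = 0.842 mA.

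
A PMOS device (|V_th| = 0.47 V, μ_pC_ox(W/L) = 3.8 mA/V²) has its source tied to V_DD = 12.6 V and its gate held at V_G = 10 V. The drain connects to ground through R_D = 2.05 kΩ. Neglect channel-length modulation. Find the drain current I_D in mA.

I_D = 5.71 mA

V_SG = V_DD − V_G = 12.6 − 10 = 2.6 V, so V_ov = 2.6 − 0.47 = 2.13 V.
Assume saturation: I_D = ½ k_p V_ov² = 0.5 × 3.8 × 2.13² = 8.62 mA, giving V_SD = V_DD − I_D R_D = 12.6 − 8.62 × 2.05 = -5.07 V.
But -5.07 V < V_ov = 2.13 V, so the device is actually in triode.
In triode I_D = k_p[V_ov V_SD − ½ V_SD²] and I_D = (V_DD − V_SD)/R_D. Equating: 3.89 V_SD² − 17.59 V_SD + 12.6 = 0, giving V_SD = 0.893 V (the root below V_ov).
I_D = (12.6 − 0.893) / 2.05 = 5.71 mA.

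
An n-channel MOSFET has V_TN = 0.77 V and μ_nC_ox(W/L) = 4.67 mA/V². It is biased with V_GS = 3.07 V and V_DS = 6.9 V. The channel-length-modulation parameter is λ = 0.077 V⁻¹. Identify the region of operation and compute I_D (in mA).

V_ov = V_GS − V_TN = 3.07 − 0.77 = 2.3 V.
Since V_DS = 6.9 V ≥ V_ov = 2.3 V, the device is in saturation.
I_D = ½ k_n V_ov² (1 + λ V_DS) = 0.5 × 4.67 × 2.3² × (1 + 0.077 × 6.9) = 18.9 mA.

Saturation; I_D = 18.9 mA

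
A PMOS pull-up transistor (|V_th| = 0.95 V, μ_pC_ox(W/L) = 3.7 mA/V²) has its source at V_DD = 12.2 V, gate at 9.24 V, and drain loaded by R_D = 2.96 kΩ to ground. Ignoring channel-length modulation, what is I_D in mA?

V_SG = V_DD − V_G = 12.2 − 9.24 = 2.96 V, so V_ov = 2.96 − 0.95 = 2.01 V.
Assume saturation: I_D = ½ k_p V_ov² = 0.5 × 3.7 × 2.01² = 7.47 mA, giving V_SD = V_DD − I_D R_D = 12.2 − 7.47 × 2.96 = -9.92 V.
But -9.92 V < V_ov = 2.01 V, so the device is actually in triode.
In triode I_D = k_p[V_ov V_SD − ½ V_SD²] and I_D = (V_DD − V_SD)/R_D. Equating: 5.48 V_SD² − 23.01 V_SD + 12.2 = 0, giving V_SD = 0.622 V (the root below V_ov).
I_D = (12.2 − 0.622) / 2.96 = 3.91 mA.

I_D = 3.91 mA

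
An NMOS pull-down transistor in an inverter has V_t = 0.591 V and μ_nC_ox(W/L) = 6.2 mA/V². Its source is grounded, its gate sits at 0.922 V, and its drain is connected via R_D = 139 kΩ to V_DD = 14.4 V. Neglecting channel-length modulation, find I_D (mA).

V_GS = V_G = 0.922 V, so V_ov = 0.922 − 0.591 = 0.331 V.
Assume saturation: I_D = ½ k_n V_ov² = 0.5 × 6.2 × 0.331² = 0.34 mA, giving V_DS = V_DD − I_D R_D = 14.4 − 0.34 × 139 = -32.8 V.
But -32.8 V < V_ov = 0.331 V, so the device is actually in triode.
In triode I_D = k_n[V_ov V_DS − ½ V_DS²] and I_D = (V_DD − V_DS)/R_D. Equating: 431 V_DS² − 286.3 V_DS + 14.4 = 0, giving V_DS = 0.0548 V (the root below V_ov).
I_D = (14.4 − 0.0548) / 139 = 0.103 mA.

I_D = 0.103 mA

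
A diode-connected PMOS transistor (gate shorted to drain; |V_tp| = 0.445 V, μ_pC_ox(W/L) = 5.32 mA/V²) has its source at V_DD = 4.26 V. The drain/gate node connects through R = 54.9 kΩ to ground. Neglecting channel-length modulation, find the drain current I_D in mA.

I_D = 0.0666 mA

With gate tied to drain, V_SG = V_SD ≥ V_SG − |V_tp|, so the device is in saturation.
KCL at the drain: ½ k_p (V_SG − |V_tp|)² = (V_DD − V_SG)/R.
Let x = V_SG − 0.445. Then 146 x² + x − 3.815 = 0, giving x = 0.158 V (positive root), so V_SG = 0.603 V.
I_D = (V_DD − V_SG)/R = (4.26 − 0.603) / 54.9 = 0.0666 mA.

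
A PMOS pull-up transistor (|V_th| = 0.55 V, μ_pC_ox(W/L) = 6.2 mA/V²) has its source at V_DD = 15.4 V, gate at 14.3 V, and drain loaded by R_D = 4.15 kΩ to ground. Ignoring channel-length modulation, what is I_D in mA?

I_D = 0.938 mA

V_SG = V_DD − V_G = 15.4 − 14.3 = 1.1 V, so V_ov = 1.1 − 0.55 = 0.55 V.
Assume saturation: I_D = ½ k_p V_ov² = 0.5 × 6.2 × 0.55² = 0.938 mA, giving V_SD = V_DD − I_D R_D = 15.4 − 0.938 × 4.15 = 11.5 V.
V_SD = 11.5 V ≥ V_ov = 0.55 V, confirming saturation.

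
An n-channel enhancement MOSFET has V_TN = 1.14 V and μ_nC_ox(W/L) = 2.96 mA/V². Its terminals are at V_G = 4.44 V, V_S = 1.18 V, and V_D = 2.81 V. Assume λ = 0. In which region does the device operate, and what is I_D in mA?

V_GS = V_G − V_S = 4.44 − 1.18 = 3.26 V; V_DS = V_D − V_S = 2.81 − 1.18 = 1.63 V.
V_ov = V_GS − V_TN = 3.26 − 1.14 = 2.12 V.
Since V_DS = 1.63 V < V_ov = 2.12 V, the device is in the triode region.
I_D = k_n [V_ov · V_DS − ½ V_DS²] = 2.96 × [2.12 × 1.63 − 0.5 × 1.63²] = 6.3 mA.

Triode; I_D = 6.30 mA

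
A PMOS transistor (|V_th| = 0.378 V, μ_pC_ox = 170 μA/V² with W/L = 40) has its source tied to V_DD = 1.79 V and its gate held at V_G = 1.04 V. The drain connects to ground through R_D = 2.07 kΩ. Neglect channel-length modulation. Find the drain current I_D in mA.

I_D = 0.471 mA

V_SG = V_DD − V_G = 1.79 − 1.04 = 0.75 V, so V_ov = 0.75 − 0.378 = 0.372 V.
k_p = μ_pC_ox · (W/L) = 6.8 mA/V².
Assume saturation: I_D = ½ k_p V_ov² = 0.5 × 6.8 × 0.372² = 0.471 mA, giving V_SD = V_DD − I_D R_D = 1.79 − 0.471 × 2.07 = 0.816 V.
V_SD = 0.816 V ≥ V_ov = 0.372 V, confirming saturation.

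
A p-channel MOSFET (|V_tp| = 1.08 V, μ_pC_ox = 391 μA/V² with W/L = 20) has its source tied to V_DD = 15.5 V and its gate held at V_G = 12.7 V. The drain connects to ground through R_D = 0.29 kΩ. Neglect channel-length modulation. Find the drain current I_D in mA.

V_SG = V_DD − V_G = 15.5 − 12.7 = 2.8 V, so V_ov = 2.8 − 1.08 = 1.72 V.
k_p = μ_pC_ox · (W/L) = 7.82 mA/V².
Assume saturation: I_D = ½ k_p V_ov² = 0.5 × 7.82 × 1.72² = 11.6 mA, giving V_SD = V_DD − I_D R_D = 15.5 − 11.6 × 0.29 = 12.1 V.
V_SD = 12.1 V ≥ V_ov = 1.72 V, confirming saturation.

I_D = 11.6 mA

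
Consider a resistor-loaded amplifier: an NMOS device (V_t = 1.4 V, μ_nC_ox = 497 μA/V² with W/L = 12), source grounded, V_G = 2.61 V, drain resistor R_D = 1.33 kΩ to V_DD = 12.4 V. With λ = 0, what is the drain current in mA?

V_GS = V_G = 2.61 V, so V_ov = 2.61 − 1.4 = 1.21 V.
k_n = μ_nC_ox · (W/L) = 5.964 mA/V².
Assume saturation: I_D = ½ k_n V_ov² = 0.5 × 5.964 × 1.21² = 4.37 mA, giving V_DS = V_DD − I_D R_D = 12.4 − 4.37 × 1.33 = 6.59 V.
V_DS = 6.59 V ≥ V_ov = 1.21 V, confirming saturation.

I_D = 4.37 mA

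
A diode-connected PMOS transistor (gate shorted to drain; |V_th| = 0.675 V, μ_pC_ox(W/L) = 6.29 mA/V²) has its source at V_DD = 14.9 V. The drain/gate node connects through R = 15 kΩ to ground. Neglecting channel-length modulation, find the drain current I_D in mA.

I_D = 0.912 mA

With gate tied to drain, V_SG = V_SD ≥ V_SG − |V_th|, so the device is in saturation.
KCL at the drain: ½ k_p (V_SG − |V_th|)² = (V_DD − V_SG)/R.
Let x = V_SG − 0.675. Then 47.2 x² + x − 14.22 = 0, giving x = 0.539 V (positive root), so V_SG = 1.21 V.
I_D = (V_DD − V_SG)/R = (14.9 − 1.21) / 15 = 0.912 mA.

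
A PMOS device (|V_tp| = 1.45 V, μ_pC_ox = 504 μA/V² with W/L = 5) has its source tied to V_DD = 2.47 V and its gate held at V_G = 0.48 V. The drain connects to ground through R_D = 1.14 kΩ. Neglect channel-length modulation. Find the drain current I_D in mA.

I_D = 0.367 mA

V_SG = V_DD − V_G = 2.47 − 0.48 = 1.99 V, so V_ov = 1.99 − 1.45 = 0.54 V.
k_p = μ_pC_ox · (W/L) = 2.52 mA/V².
Assume saturation: I_D = ½ k_p V_ov² = 0.5 × 2.52 × 0.54² = 0.367 mA, giving V_SD = V_DD − I_D R_D = 2.47 − 0.367 × 1.14 = 2.05 V.
V_SD = 2.05 V ≥ V_ov = 0.54 V, confirming saturation.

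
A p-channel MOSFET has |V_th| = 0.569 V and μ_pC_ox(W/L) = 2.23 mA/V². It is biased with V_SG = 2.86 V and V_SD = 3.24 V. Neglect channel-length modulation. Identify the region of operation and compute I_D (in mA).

Saturation; I_D = 5.85 mA

V_ov = V_SG − |V_th| = 2.86 − 0.569 = 2.29 V.
Since V_SD = 3.24 V ≥ V_ov = 2.29 V, the device is in saturation.
I_D = ½ k_p V_ov² = 0.5 × 2.23 × 2.29² = 5.85 mA.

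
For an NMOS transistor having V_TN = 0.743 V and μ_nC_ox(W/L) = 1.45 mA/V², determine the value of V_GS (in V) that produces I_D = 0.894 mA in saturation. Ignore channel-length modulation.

In saturation I_D = ½ k_n (V_GS − V_TN)², so V_GS − V_TN = √(2 I_D / k_n) = √(2 × 0.894 / 1.45) = 1.11 V.
V_GS = 0.743 + 1.11 = 1.85 V.

V_GS = 1.85 V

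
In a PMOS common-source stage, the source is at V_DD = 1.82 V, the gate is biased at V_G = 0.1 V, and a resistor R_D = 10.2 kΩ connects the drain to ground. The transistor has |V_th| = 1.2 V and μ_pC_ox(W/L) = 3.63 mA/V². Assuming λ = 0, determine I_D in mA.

V_SG = V_DD − V_G = 1.82 − 0.1 = 1.72 V, so V_ov = 1.72 − 1.2 = 0.52 V.
Assume saturation: I_D = ½ k_p V_ov² = 0.5 × 3.63 × 0.52² = 0.491 mA, giving V_SD = V_DD − I_D R_D = 1.82 − 0.491 × 10.2 = -3.19 V.
But -3.19 V < V_ov = 0.52 V, so the device is actually in triode.
In triode I_D = k_p[V_ov V_SD − ½ V_SD²] and I_D = (V_DD − V_SD)/R_D. Equating: 18.5 V_SD² − 20.25 V_SD + 1.82 = 0, giving V_SD = 0.0988 V (the root below V_ov).
I_D = (1.82 − 0.0988) / 10.2 = 0.169 mA.

I_D = 0.169 mA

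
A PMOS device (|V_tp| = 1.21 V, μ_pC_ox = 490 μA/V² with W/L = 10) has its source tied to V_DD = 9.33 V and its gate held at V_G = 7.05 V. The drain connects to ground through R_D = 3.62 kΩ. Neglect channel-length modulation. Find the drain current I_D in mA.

I_D = 2.39 mA

V_SG = V_DD − V_G = 9.33 − 7.05 = 2.28 V, so V_ov = 2.28 − 1.21 = 1.07 V.
k_p = μ_pC_ox · (W/L) = 4.9 mA/V².
Assume saturation: I_D = ½ k_p V_ov² = 0.5 × 4.9 × 1.07² = 2.81 mA, giving V_SD = V_DD − I_D R_D = 9.33 − 2.81 × 3.62 = -0.824 V.
But -0.824 V < V_ov = 1.07 V, so the device is actually in triode.
In triode I_D = k_p[V_ov V_SD − ½ V_SD²] and I_D = (V_DD − V_SD)/R_D. Equating: 8.87 V_SD² − 19.98 V_SD + 9.33 = 0, giving V_SD = 0.661 V (the root below V_ov).
I_D = (9.33 − 0.661) / 3.62 = 2.39 mA.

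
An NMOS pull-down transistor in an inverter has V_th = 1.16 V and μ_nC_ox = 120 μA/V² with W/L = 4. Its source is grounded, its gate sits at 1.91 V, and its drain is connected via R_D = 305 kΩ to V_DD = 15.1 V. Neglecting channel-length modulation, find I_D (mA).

V_GS = V_G = 1.91 V, so V_ov = 1.91 − 1.16 = 0.75 V.
k_n = μ_nC_ox · (W/L) = 0.48 mA/V².
Assume saturation: I_D = ½ k_n V_ov² = 0.5 × 0.48 × 0.75² = 0.135 mA, giving V_DS = V_DD − I_D R_D = 15.1 − 0.135 × 305 = -26.1 V.
But -26.1 V < V_ov = 0.75 V, so the device is actually in triode.
In triode I_D = k_n[V_ov V_DS − ½ V_DS²] and I_D = (V_DD − V_DS)/R_D. Equating: 73.2 V_DS² − 110.8 V_DS + 15.1 = 0, giving V_DS = 0.151 V (the root below V_ov).
I_D = (15.1 − 0.151) / 305 = 0.049 mA.

I_D = 0.0490 mA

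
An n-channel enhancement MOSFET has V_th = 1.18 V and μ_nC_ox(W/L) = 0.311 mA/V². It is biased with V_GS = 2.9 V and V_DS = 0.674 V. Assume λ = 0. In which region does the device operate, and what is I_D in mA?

V_ov = V_GS − V_th = 2.9 − 1.18 = 1.72 V.
Since V_DS = 0.674 V < V_ov = 1.72 V, the device is in the triode region.
I_D = k_n [V_ov · V_DS − ½ V_DS²] = 0.311 × [1.72 × 0.674 − 0.5 × 0.674²] = 0.29 mA.

Triode; I_D = 0.290 mA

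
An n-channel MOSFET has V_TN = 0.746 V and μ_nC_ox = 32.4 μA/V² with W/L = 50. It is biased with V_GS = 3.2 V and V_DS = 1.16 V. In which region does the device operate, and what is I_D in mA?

k_n = μ_nC_ox · (W/L) = 1.62 mA/V².
V_ov = V_GS − V_TN = 3.2 − 0.746 = 2.45 V.
Since V_DS = 1.16 V < V_ov = 2.45 V, the device is in the triode region.
I_D = k_n [V_ov · V_DS − ½ V_DS²] = 1.62 × [2.45 × 1.16 − 0.5 × 1.16²] = 3.52 mA.

Triode; I_D = 3.52 mA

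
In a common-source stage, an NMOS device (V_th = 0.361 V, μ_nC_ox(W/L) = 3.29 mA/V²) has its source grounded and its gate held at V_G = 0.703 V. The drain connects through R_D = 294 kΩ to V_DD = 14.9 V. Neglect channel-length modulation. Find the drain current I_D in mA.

V_GS = V_G = 0.703 V, so V_ov = 0.703 − 0.361 = 0.342 V.
Assume saturation: I_D = ½ k_n V_ov² = 0.5 × 3.29 × 0.342² = 0.192 mA, giving V_DS = V_DD − I_D R_D = 14.9 − 0.192 × 294 = -41.7 V.
But -41.7 V < V_ov = 0.342 V, so the device is actually in triode.
In triode I_D = k_n[V_ov V_DS − ½ V_DS²] and I_D = (V_DD − V_DS)/R_D. Equating: 484 V_DS² − 331.8 V_DS + 14.9 = 0, giving V_DS = 0.0483 V (the root below V_ov).
I_D = (14.9 − 0.0483) / 294 = 0.0505 mA.

I_D = 0.0505 mA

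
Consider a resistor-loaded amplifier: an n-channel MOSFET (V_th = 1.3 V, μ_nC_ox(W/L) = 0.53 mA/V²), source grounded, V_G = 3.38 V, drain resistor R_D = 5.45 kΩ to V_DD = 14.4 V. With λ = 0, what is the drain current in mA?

V_GS = V_G = 3.38 V, so V_ov = 3.38 − 1.3 = 2.08 V.
Assume saturation: I_D = ½ k_n V_ov² = 0.5 × 0.53 × 2.08² = 1.15 mA, giving V_DS = V_DD − I_D R_D = 14.4 − 1.15 × 5.45 = 8.15 V.
V_DS = 8.15 V ≥ V_ov = 2.08 V, confirming saturation.

I_D = 1.15 mA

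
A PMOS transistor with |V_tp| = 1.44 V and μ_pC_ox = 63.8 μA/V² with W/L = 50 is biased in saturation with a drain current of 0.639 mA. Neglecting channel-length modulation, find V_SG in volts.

k_p = μ_pC_ox · (W/L) = 3.19 mA/V².
In saturation I_D = ½ k_p (V_SG − |V_tp|)², so V_SG − |V_tp| = √(2 I_D / k_p) = √(2 × 0.639 / 3.19) = 0.633 V.
V_SG = 1.44 + 0.633 = 2.07 V.

V_SG = 2.07 V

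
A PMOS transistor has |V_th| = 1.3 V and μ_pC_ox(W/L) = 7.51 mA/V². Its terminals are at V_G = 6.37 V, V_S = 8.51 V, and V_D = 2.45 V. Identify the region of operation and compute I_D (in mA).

Saturation; I_D = 2.65 mA

V_SG = V_S − V_G = 8.51 − 6.37 = 2.14 V; V_SD = V_S − V_D = 8.51 − 2.45 = 6.06 V.
V_ov = V_SG − |V_th| = 2.14 − 1.3 = 0.84 V.
Since V_SD = 6.06 V ≥ V_ov = 0.84 V, the device is in saturation.
I_D = ½ k_p V_ov² = 0.5 × 7.51 × 0.84² = 2.65 mA.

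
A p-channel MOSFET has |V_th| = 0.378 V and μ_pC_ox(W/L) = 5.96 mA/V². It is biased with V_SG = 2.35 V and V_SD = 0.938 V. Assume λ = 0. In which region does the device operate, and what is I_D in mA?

Triode; I_D = 8.40 mA

V_ov = V_SG − |V_th| = 2.35 − 0.378 = 1.97 V.
Since V_SD = 0.938 V < V_ov = 1.97 V, the device is in the triode region.
I_D = k_p [V_ov · V_SD − ½ V_SD²] = 5.96 × [1.97 × 0.938 − 0.5 × 0.938²] = 8.4 mA.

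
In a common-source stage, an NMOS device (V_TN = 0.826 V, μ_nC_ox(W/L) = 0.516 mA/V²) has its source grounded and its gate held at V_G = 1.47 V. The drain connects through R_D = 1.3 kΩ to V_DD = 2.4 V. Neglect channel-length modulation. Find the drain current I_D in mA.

I_D = 0.107 mA

V_GS = V_G = 1.47 V, so V_ov = 1.47 − 0.826 = 0.644 V.
Assume saturation: I_D = ½ k_n V_ov² = 0.5 × 0.516 × 0.644² = 0.107 mA, giving V_DS = V_DD − I_D R_D = 2.4 − 0.107 × 1.3 = 2.26 V.
V_DS = 2.26 V ≥ V_ov = 0.644 V, confirming saturation.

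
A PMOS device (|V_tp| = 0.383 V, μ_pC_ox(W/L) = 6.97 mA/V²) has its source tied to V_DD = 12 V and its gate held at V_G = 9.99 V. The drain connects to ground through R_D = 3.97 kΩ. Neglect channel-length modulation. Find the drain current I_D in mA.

V_SG = V_DD − V_G = 12 − 9.99 = 2.01 V, so V_ov = 2.01 − 0.383 = 1.63 V.
Assume saturation: I_D = ½ k_p V_ov² = 0.5 × 6.97 × 1.63² = 9.23 mA, giving V_SD = V_DD − I_D R_D = 12 − 9.23 × 3.97 = -24.6 V.
But -24.6 V < V_ov = 1.63 V, so the device is actually in triode.
In triode I_D = k_p[V_ov V_SD − ½ V_SD²] and I_D = (V_DD − V_SD)/R_D. Equating: 13.8 V_SD² − 46.02 V_SD + 12 = 0, giving V_SD = 0.285 V (the root below V_ov).
I_D = (12 − 0.285) / 3.97 = 2.95 mA.

I_D = 2.95 mA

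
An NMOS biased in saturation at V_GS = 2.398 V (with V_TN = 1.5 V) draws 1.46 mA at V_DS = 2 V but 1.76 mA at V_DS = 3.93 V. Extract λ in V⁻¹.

With V_GS fixed, I_D ∝ (1 + λ V_DS) in saturation, so I_D2/I_D1 = (1 + λ V_DS2)/(1 + λ V_DS1).
1.76/1.46 = 1.205 = (1 + 3.93 λ)/(1 + 2 λ).
Solving: λ (I_D1 V_DS2 − I_D2 V_DS1) = I_D2 − I_D1, so λ = (1.76 − 1.46) / (1.46 × 3.93 − 1.76 × 2) = 0.3 / 2.22 = 0.135 V⁻¹.

λ = 0.135 V⁻¹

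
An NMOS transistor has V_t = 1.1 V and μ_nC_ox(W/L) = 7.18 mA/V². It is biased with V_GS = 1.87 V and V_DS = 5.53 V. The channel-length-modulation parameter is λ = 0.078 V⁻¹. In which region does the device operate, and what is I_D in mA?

Saturation; I_D = 3.05 mA

V_ov = V_GS − V_t = 1.87 − 1.1 = 0.77 V.
Since V_DS = 5.53 V ≥ V_ov = 0.77 V, the device is in saturation.
I_D = ½ k_n V_ov² (1 + λ V_DS) = 0.5 × 7.18 × 0.77² × (1 + 0.078 × 5.53) = 3.05 mA.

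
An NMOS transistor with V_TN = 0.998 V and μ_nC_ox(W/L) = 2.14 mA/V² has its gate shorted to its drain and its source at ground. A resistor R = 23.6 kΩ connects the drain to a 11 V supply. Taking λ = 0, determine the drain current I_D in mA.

With gate tied to drain, V_GS = V_DS ≥ V_GS − V_TN, so the device is in saturation.
KCL at the drain: ½ k_n (V_GS − V_TN)² = (V_DD − V_GS)/R.
Let x = V_GS − 0.998. Then 25.3 x² + x − 10 = 0, giving x = 0.61 V (positive root), so V_GS = 1.61 V.
I_D = (V_DD − V_GS)/R = (11 − 1.61) / 23.6 = 0.398 mA.

I_D = 0.398 mA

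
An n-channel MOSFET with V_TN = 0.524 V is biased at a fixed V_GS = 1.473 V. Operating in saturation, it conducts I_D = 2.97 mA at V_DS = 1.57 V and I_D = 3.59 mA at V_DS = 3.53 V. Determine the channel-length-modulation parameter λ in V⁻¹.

λ = 0.128 V⁻¹

With V_GS fixed, I_D ∝ (1 + λ V_DS) in saturation, so I_D2/I_D1 = (1 + λ V_DS2)/(1 + λ V_DS1).
3.59/2.97 = 1.209 = (1 + 3.53 λ)/(1 + 1.57 λ).
Solving: λ (I_D1 V_DS2 − I_D2 V_DS1) = I_D2 − I_D1, so λ = (3.59 − 2.97) / (2.97 × 3.53 − 3.59 × 1.57) = 0.62 / 4.85 = 0.128 V⁻¹.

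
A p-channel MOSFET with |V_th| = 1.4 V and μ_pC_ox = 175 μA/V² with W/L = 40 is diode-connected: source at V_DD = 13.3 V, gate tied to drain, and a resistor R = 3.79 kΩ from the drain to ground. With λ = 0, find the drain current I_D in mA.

With gate tied to drain, V_SG = V_SD ≥ V_SG − |V_th|, so the device is in saturation.
k_p = μ_pC_ox · (W/L) = 7 mA/V².
KCL at the drain: ½ k_p (V_SG − |V_th|)² = (V_DD − V_SG)/R.
Let x = V_SG − 1.4. Then 13.3 x² + x − 11.9 = 0, giving x = 0.91 V (positive root), so V_SG = 2.31 V.
I_D = (V_DD − V_SG)/R = (13.3 − 2.31) / 3.79 = 2.9 mA.

I_D = 2.90 mA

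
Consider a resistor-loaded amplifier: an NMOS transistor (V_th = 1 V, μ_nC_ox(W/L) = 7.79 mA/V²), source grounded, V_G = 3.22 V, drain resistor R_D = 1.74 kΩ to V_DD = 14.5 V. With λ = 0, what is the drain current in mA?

I_D = 8.03 mA

V_GS = V_G = 3.22 V, so V_ov = 3.22 − 1 = 2.22 V.
Assume saturation: I_D = ½ k_n V_ov² = 0.5 × 7.79 × 2.22² = 19.2 mA, giving V_DS = V_DD − I_D R_D = 14.5 − 19.2 × 1.74 = -18.9 V.
But -18.9 V < V_ov = 2.22 V, so the device is actually in triode.
In triode I_D = k_n[V_ov V_DS − ½ V_DS²] and I_D = (V_DD − V_DS)/R_D. Equating: 6.78 V_DS² − 31.09 V_DS + 14.5 = 0, giving V_DS = 0.527 V (the root below V_ov).
I_D = (14.5 − 0.527) / 1.74 = 8.03 mA.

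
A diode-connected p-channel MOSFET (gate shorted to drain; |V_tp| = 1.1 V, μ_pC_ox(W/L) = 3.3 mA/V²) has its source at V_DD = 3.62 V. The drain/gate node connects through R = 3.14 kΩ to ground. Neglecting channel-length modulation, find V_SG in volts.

V_SG = 1.71 V

With gate tied to drain, V_SG = V_SD ≥ V_SG − |V_tp|, so the device is in saturation.
KCL at the drain: ½ k_p (V_SG − |V_tp|)² = (V_DD − V_SG)/R.
Let x = V_SG − 1.1. Then 5.18 x² + x − 2.52 = 0, giving x = 0.608 V (positive root), so V_SG = 1.71 V.
I_D = (V_DD − V_SG)/R = (3.62 − 1.71) / 3.14 = 0.609 mA.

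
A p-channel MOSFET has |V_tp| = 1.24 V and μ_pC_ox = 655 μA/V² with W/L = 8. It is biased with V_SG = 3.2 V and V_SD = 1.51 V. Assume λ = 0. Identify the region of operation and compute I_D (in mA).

Triode; I_D = 9.53 mA

k_p = μ_pC_ox · (W/L) = 5.24 mA/V².
V_ov = V_SG − |V_tp| = 3.2 − 1.24 = 1.96 V.
Since V_SD = 1.51 V < V_ov = 1.96 V, the device is in the triode region.
I_D = k_p [V_ov · V_SD − ½ V_SD²] = 5.24 × [1.96 × 1.51 − 0.5 × 1.51²] = 9.53 mA.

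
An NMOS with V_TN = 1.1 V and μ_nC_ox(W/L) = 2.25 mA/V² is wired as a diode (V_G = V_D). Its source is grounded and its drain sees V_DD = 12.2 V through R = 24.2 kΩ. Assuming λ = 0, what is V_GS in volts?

V_GS = 1.72 V

With gate tied to drain, V_GS = V_DS ≥ V_GS − V_TN, so the device is in saturation.
KCL at the drain: ½ k_n (V_GS − V_TN)² = (V_DD − V_GS)/R.
Let x = V_GS − 1.1. Then 27.2 x² + x − 11.1 = 0, giving x = 0.62 V (positive root), so V_GS = 1.72 V.
I_D = (V_DD − V_GS)/R = (12.2 − 1.72) / 24.2 = 0.433 mA.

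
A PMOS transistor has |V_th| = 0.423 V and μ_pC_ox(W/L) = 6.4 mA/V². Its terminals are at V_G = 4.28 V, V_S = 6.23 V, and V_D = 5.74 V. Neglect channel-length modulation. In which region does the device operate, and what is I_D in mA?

Triode; I_D = 4.02 mA

V_SG = V_S − V_G = 6.23 − 4.28 = 1.95 V; V_SD = V_S − V_D = 6.23 − 5.74 = 0.49 V.
V_ov = V_SG − |V_th| = 1.95 − 0.423 = 1.53 V.
Since V_SD = 0.49 V < V_ov = 1.53 V, the device is in the triode region.
I_D = k_p [V_ov · V_SD − ½ V_SD²] = 6.4 × [1.53 × 0.49 − 0.5 × 0.49²] = 4.02 mA.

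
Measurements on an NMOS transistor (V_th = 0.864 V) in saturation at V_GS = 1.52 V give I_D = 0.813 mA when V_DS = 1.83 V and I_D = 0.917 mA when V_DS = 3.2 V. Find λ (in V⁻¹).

λ = 0.113 V⁻¹

With V_GS fixed, I_D ∝ (1 + λ V_DS) in saturation, so I_D2/I_D1 = (1 + λ V_DS2)/(1 + λ V_DS1).
0.917/0.813 = 1.128 = (1 + 3.2 λ)/(1 + 1.83 λ).
Solving: λ (I_D1 V_DS2 − I_D2 V_DS1) = I_D2 − I_D1, so λ = (0.917 − 0.813) / (0.813 × 3.2 − 0.917 × 1.83) = 0.104 / 0.923 = 0.113 V⁻¹.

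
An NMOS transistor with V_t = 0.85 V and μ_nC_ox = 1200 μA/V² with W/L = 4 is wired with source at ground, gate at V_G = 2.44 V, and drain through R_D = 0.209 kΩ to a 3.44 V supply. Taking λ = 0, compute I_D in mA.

I_D = 6.07 mA

V_GS = V_G = 2.44 V, so V_ov = 2.44 − 0.85 = 1.59 V.
k_n = μ_nC_ox · (W/L) = 4.8 mA/V².
Assume saturation: I_D = ½ k_n V_ov² = 0.5 × 4.8 × 1.59² = 6.07 mA, giving V_DS = V_DD − I_D R_D = 3.44 − 6.07 × 0.209 = 2.17 V.
V_DS = 2.17 V ≥ V_ov = 1.59 V, confirming saturation.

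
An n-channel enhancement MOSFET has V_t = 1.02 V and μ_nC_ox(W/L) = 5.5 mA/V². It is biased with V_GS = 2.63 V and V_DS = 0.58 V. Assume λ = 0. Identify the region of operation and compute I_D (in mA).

Triode; I_D = 4.21 mA

V_ov = V_GS − V_t = 2.63 − 1.02 = 1.61 V.
Since V_DS = 0.58 V < V_ov = 1.61 V, the device is in the triode region.
I_D = k_n [V_ov · V_DS − ½ V_DS²] = 5.5 × [1.61 × 0.58 − 0.5 × 0.58²] = 4.21 mA.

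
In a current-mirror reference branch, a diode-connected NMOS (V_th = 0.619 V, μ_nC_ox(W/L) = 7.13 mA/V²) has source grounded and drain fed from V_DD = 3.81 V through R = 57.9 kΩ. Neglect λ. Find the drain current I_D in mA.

With gate tied to drain, V_GS = V_DS ≥ V_GS − V_th, so the device is in saturation.
KCL at the drain: ½ k_n (V_GS − V_th)² = (V_DD − V_GS)/R.
Let x = V_GS − 0.619. Then 206 x² + x − 3.191 = 0, giving x = 0.122 V (positive root), so V_GS = 0.741 V.
I_D = (V_DD − V_GS)/R = (3.81 − 0.741) / 57.9 = 0.053 mA.

I_D = 0.0530 mA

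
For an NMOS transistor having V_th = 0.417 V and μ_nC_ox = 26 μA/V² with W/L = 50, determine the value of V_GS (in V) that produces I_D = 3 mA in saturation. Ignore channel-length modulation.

k_n = μ_nC_ox · (W/L) = 1.3 mA/V².
In saturation I_D = ½ k_n (V_GS − V_th)², so V_GS − V_th = √(2 I_D / k_n) = √(2 × 3 / 1.3) = 2.15 V.
V_GS = 0.417 + 2.15 = 2.57 V.

V_GS = 2.57 V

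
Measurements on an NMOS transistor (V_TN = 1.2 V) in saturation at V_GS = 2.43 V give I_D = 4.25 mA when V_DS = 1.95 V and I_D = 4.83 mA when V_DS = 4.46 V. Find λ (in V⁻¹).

λ = 0.0608 V⁻¹

With V_GS fixed, I_D ∝ (1 + λ V_DS) in saturation, so I_D2/I_D1 = (1 + λ V_DS2)/(1 + λ V_DS1).
4.83/4.25 = 1.136 = (1 + 4.46 λ)/(1 + 1.95 λ).
Solving: λ (I_D1 V_DS2 − I_D2 V_DS1) = I_D2 − I_D1, so λ = (4.83 − 4.25) / (4.25 × 4.46 − 4.83 × 1.95) = 0.58 / 9.54 = 0.0608 V⁻¹.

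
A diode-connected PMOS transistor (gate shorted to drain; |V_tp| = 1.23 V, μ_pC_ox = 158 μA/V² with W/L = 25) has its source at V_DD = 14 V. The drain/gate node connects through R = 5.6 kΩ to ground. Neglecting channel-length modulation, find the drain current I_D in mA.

With gate tied to drain, V_SG = V_SD ≥ V_SG − |V_tp|, so the device is in saturation.
k_p = μ_pC_ox · (W/L) = 3.95 mA/V².
KCL at the drain: ½ k_p (V_SG − |V_tp|)² = (V_DD − V_SG)/R.
Let x = V_SG − 1.23. Then 11.1 x² + x − 12.77 = 0, giving x = 1.03 V (positive root), so V_SG = 2.26 V.
I_D = (V_DD − V_SG)/R = (14 − 2.26) / 5.6 = 2.1 mA.

I_D = 2.10 mA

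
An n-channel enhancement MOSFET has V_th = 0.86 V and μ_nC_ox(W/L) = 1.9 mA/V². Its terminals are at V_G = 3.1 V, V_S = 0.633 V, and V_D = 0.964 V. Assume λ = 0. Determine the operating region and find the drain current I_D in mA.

V_GS = V_G − V_S = 3.1 − 0.633 = 2.47 V; V_DS = V_D − V_S = 0.964 − 0.633 = 0.331 V.
V_ov = V_GS − V_th = 2.47 − 0.86 = 1.61 V.
Since V_DS = 0.331 V < V_ov = 1.61 V, the device is in the triode region.
I_D = k_n [V_ov · V_DS − ½ V_DS²] = 1.9 × [1.61 × 0.331 − 0.5 × 0.331²] = 0.907 mA.

Triode; I_D = 0.907 mA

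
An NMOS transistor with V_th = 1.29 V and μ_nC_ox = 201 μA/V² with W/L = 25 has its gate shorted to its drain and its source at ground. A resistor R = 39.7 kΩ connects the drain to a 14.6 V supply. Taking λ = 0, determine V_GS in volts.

With gate tied to drain, V_GS = V_DS ≥ V_GS − V_th, so the device is in saturation.
k_n = μ_nC_ox · (W/L) = 5.025 mA/V².
KCL at the drain: ½ k_n (V_GS − V_th)² = (V_DD − V_GS)/R.
Let x = V_GS − 1.29. Then 99.7 x² + x − 13.31 = 0, giving x = 0.36 V (positive root), so V_GS = 1.65 V.
I_D = (V_DD − V_GS)/R = (14.6 − 1.65) / 39.7 = 0.326 mA.

V_GS = 1.65 V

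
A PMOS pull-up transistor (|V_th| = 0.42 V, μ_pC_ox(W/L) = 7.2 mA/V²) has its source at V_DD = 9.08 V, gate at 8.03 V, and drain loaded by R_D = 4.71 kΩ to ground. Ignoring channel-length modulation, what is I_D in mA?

V_SG = V_DD − V_G = 9.08 − 8.03 = 1.05 V, so V_ov = 1.05 − 0.42 = 0.63 V.
Assume saturation: I_D = ½ k_p V_ov² = 0.5 × 7.2 × 0.63² = 1.43 mA, giving V_SD = V_DD − I_D R_D = 9.08 − 1.43 × 4.71 = 2.35 V.
V_SD = 2.35 V ≥ V_ov = 0.63 V, confirming saturation.

I_D = 1.43 mA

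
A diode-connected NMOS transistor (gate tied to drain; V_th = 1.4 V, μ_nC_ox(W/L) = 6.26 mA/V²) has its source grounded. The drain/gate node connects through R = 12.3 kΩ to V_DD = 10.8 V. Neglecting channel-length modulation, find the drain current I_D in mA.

With gate tied to drain, V_GS = V_DS ≥ V_GS − V_th, so the device is in saturation.
KCL at the drain: ½ k_n (V_GS − V_th)² = (V_DD − V_GS)/R.
Let x = V_GS − 1.4. Then 38.5 x² + x − 9.4 = 0, giving x = 0.481 V (positive root), so V_GS = 1.88 V.
I_D = (V_DD − V_GS)/R = (10.8 − 1.88) / 12.3 = 0.725 mA.

I_D = 0.725 mA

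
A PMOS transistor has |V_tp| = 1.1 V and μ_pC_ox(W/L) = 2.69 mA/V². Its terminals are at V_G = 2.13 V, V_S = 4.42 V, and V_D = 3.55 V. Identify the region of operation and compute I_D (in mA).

V_SG = V_S − V_G = 4.42 − 2.13 = 2.29 V; V_SD = V_S − V_D = 4.42 − 3.55 = 0.87 V.
V_ov = V_SG − |V_tp| = 2.29 − 1.1 = 1.19 V.
Since V_SD = 0.87 V < V_ov = 1.19 V, the device is in the triode region.
I_D = k_p [V_ov · V_SD − ½ V_SD²] = 2.69 × [1.19 × 0.87 − 0.5 × 0.87²] = 1.77 mA.

Triode; I_D = 1.77 mA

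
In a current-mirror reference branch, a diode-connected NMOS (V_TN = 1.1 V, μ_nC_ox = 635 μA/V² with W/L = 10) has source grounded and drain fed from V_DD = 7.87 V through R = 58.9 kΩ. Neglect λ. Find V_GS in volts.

V_GS = 1.29 V

With gate tied to drain, V_GS = V_DS ≥ V_GS − V_TN, so the device is in saturation.
k_n = μ_nC_ox · (W/L) = 6.35 mA/V².
KCL at the drain: ½ k_n (V_GS − V_TN)² = (V_DD − V_GS)/R.
Let x = V_GS − 1.1. Then 187 x² + x − 6.77 = 0, giving x = 0.188 V (positive root), so V_GS = 1.29 V.
I_D = (V_DD − V_GS)/R = (7.87 − 1.29) / 58.9 = 0.112 mA.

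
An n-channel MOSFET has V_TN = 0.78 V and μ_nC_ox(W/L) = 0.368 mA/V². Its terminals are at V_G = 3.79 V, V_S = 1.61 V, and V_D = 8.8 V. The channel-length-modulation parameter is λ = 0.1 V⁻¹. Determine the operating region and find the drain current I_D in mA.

V_GS = V_G − V_S = 3.79 − 1.61 = 2.18 V; V_DS = V_D − V_S = 8.8 − 1.61 = 7.19 V.
V_ov = V_GS − V_TN = 2.18 − 0.78 = 1.4 V.
Since V_DS = 7.19 V ≥ V_ov = 1.4 V, the device is in saturation.
I_D = ½ k_n V_ov² (1 + λ V_DS) = 0.5 × 0.368 × 1.4² × (1 + 0.1 × 7.19) = 0.62 mA.

Saturation; I_D = 0.620 mA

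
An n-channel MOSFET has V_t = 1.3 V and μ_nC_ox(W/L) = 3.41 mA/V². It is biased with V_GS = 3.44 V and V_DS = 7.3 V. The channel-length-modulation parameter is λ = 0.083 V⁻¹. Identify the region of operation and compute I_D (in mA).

V_ov = V_GS − V_t = 3.44 − 1.3 = 2.14 V.
Since V_DS = 7.3 V ≥ V_ov = 2.14 V, the device is in saturation.
I_D = ½ k_n V_ov² (1 + λ V_DS) = 0.5 × 3.41 × 2.14² × (1 + 0.083 × 7.3) = 12.5 mA.

Saturation; I_D = 12.5 mA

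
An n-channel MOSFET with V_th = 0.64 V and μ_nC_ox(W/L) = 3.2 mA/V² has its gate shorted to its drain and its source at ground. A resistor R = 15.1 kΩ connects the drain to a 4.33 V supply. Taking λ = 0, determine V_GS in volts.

With gate tied to drain, V_GS = V_DS ≥ V_GS − V_th, so the device is in saturation.
KCL at the drain: ½ k_n (V_GS − V_th)² = (V_DD − V_GS)/R.
Let x = V_GS − 0.64. Then 24.2 x² + x − 3.69 = 0, giving x = 0.371 V (positive root), so V_GS = 1.01 V.
I_D = (V_DD − V_GS)/R = (4.33 − 1.01) / 15.1 = 0.22 mA.

V_GS = 1.01 V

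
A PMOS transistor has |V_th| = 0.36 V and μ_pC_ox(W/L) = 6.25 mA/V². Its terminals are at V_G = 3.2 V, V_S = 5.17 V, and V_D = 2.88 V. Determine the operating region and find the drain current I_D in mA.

Saturation; I_D = 8.10 mA

V_SG = V_S − V_G = 5.17 − 3.2 = 1.97 V; V_SD = V_S − V_D = 5.17 − 2.88 = 2.29 V.
V_ov = V_SG − |V_th| = 1.97 − 0.36 = 1.61 V.
Since V_SD = 2.29 V ≥ V_ov = 1.61 V, the device is in saturation.
I_D = ½ k_p V_ov² = 0.5 × 6.25 × 1.61² = 8.1 mA.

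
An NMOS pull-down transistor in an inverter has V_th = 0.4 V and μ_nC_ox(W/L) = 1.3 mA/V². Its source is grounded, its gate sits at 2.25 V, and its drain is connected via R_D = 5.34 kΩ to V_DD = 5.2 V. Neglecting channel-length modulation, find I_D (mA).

V_GS = V_G = 2.25 V, so V_ov = 2.25 − 0.4 = 1.85 V.
Assume saturation: I_D = ½ k_n V_ov² = 0.5 × 1.3 × 1.85² = 2.22 mA, giving V_DS = V_DD − I_D R_D = 5.2 − 2.22 × 5.34 = -6.68 V.
But -6.68 V < V_ov = 1.85 V, so the device is actually in triode.
In triode I_D = k_n[V_ov V_DS − ½ V_DS²] and I_D = (V_DD − V_DS)/R_D. Equating: 3.47 V_DS² − 13.84 V_DS + 5.2 = 0, giving V_DS = 0.42 V (the root below V_ov).
I_D = (5.2 − 0.42) / 5.34 = 0.895 mA.

I_D = 0.895 mA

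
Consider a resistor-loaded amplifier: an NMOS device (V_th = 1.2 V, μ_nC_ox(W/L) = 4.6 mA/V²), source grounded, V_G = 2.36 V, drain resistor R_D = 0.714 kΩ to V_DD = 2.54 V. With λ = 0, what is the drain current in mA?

V_GS = V_G = 2.36 V, so V_ov = 2.36 − 1.2 = 1.16 V.
Assume saturation: I_D = ½ k_n V_ov² = 0.5 × 4.6 × 1.16² = 3.09 mA, giving V_DS = V_DD − I_D R_D = 2.54 − 3.09 × 0.714 = 0.33 V.
But 0.33 V < V_ov = 1.16 V, so the device is actually in triode.
In triode I_D = k_n[V_ov V_DS − ½ V_DS²] and I_D = (V_DD − V_DS)/R_D. Equating: 1.64 V_DS² − 4.81 V_DS + 2.54 = 0, giving V_DS = 0.691 V (the root below V_ov).
I_D = (2.54 − 0.691) / 0.714 = 2.59 mA.

I_D = 2.59 mA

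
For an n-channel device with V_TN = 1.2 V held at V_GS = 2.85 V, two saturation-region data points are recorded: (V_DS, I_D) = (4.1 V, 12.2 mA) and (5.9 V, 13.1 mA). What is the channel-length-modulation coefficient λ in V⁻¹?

With V_GS fixed, I_D ∝ (1 + λ V_DS) in saturation, so I_D2/I_D1 = (1 + λ V_DS2)/(1 + λ V_DS1).
13.1/12.2 = 1.074 = (1 + 5.9 λ)/(1 + 4.1 λ).
Solving: λ (I_D1 V_DS2 − I_D2 V_DS1) = I_D2 − I_D1, so λ = (13.1 − 12.2) / (12.2 × 5.9 − 13.1 × 4.1) = 0.9 / 18.3 = 0.0493 V⁻¹.

λ = 0.0493 V⁻¹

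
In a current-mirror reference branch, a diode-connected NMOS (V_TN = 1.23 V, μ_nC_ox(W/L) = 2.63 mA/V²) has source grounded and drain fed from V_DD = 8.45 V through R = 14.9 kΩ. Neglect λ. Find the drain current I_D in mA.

With gate tied to drain, V_GS = V_DS ≥ V_GS − V_TN, so the device is in saturation.
KCL at the drain: ½ k_n (V_GS − V_TN)² = (V_DD − V_GS)/R.
Let x = V_GS − 1.23. Then 19.6 x² + x − 7.22 = 0, giving x = 0.582 V (positive root), so V_GS = 1.81 V.
I_D = (V_DD − V_GS)/R = (8.45 − 1.81) / 14.9 = 0.445 mA.

I_D = 0.445 mA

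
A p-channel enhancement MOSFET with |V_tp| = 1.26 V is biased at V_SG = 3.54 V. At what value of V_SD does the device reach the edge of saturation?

The boundary between triode and saturation is V_SD = V_SG − |V_tp| = V_ov.
V_ov = 3.54 − 1.26 = 2.28 V.

V_SD,sat = 2.28 V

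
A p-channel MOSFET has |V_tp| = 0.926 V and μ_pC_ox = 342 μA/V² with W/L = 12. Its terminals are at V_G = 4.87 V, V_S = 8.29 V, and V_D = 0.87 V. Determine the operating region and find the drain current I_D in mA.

Saturation; I_D = 12.8 mA

V_SG = V_S − V_G = 8.29 − 4.87 = 3.42 V; V_SD = V_S − V_D = 8.29 − 0.87 = 7.42 V.
k_p = μ_pC_ox · (W/L) = 4.104 mA/V².
V_ov = V_SG − |V_tp| = 3.42 − 0.926 = 2.49 V.
Since V_SD = 7.42 V ≥ V_ov = 2.49 V, the device is in saturation.
I_D = ½ k_p V_ov² = 0.5 × 4.104 × 2.49² = 12.8 mA.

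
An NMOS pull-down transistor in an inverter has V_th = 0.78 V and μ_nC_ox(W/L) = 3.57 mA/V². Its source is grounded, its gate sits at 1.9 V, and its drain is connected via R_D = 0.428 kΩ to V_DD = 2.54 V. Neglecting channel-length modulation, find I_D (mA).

V_GS = V_G = 1.9 V, so V_ov = 1.9 − 0.78 = 1.12 V.
Assume saturation: I_D = ½ k_n V_ov² = 0.5 × 3.57 × 1.12² = 2.24 mA, giving V_DS = V_DD − I_D R_D = 2.54 − 2.24 × 0.428 = 1.58 V.
V_DS = 1.58 V ≥ V_ov = 1.12 V, confirming saturation.

I_D = 2.24 mA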